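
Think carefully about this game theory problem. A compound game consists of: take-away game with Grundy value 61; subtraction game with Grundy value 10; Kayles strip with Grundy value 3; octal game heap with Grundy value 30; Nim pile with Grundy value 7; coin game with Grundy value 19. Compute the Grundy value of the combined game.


By the Sprague-Grundy theorem, the Grundy value of a sum of games is the XOR of individual Grundy values.
take-away game: Grundy value = 61. Running XOR: 0 XOR 61 = 61
subtraction game: Grundy value = 10. Running XOR: 61 XOR 10 = 55
Kayles strip: Grundy value = 3. Running XOR: 55 XOR 3 = 52
octal game heap: Grundy value = 30. Running XOR: 52 XOR 30 = 42
Nim pile: Grundy value = 7. Running XOR: 42 XOR 7 = 45
coin game: Grundy value = 19. Running XOR: 45 XOR 19 = 62
The combined Grundy value is 62.

62


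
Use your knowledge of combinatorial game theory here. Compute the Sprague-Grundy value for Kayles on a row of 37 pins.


Kayles: a move removes 1 or 2 adjacent pins from a contiguous row.
Removing pins from a row of k leaves two independent rows (a, b) with a + b = k - 1 (one pin) or a + b = k - 2 (two pins); an end removal gives a = 0.
By Sprague-Grundy, G(k) = mex{ G(a) XOR G(b) } over all these splits. G(0) = 0.
G(1): splits (0,0):0^0=0 -> mex({0}) = 1
G(2): splits (0,1):0^1=1 (0,0):0^0=0 -> mex({0, 1}) = 2
G(3): splits (0,2):0^2=2 (1,1):1^1=0 (0,1):0^1=1 -> mex({0, 1, 2}) = 3
G(4): splits (0,3):0^3=3 (1,2):1^2=3 (0,2):0^2=2 (1,1):1^1=0 -> mex({0, 2, 3}) = 1
G(5): splits (0,4):0^1=1 (1,3):1^3=2 (2,2):2^2=0 (0,3):0^3=3 (1,2):1^2=3 -> mex({0, 1, 2, 3}) = 4
G(6) = mex({0, 1, 2, 4}) = 3
G(7) = mex({0, 1, 3, 4, 5}) = 2
G(8) = mex({0, 2, 3, 5, 6}) = 1
G(9) = mex({0, 1, 2, 3, 6, 7}) = 4
G(10) = mex({0, 1, 3, 4, 5, 7}) = 2
G(11) = mex({0, 1, 2, 3, 4, 5}) = 6
G(12) = mex({0, 1, 2, 3, 5, 6, 7}) = 4
G(13) = mex({0, 2, 3, 4, 6, 7}) = 1
G(14) = mex({0, 1, 4, 5, 6, 7}) = 2
G(15) = mex({0, 1, 2, 3, 4, 5, 6}) = 7
G(16) = mex({0, 2, 3, 5, 6, 7}) = 1
G(17) = mex({0, 1, 2, 3, 5, 6, 7}) = 4
G(18) = mex({0, 1, 2, 4, 5, 6}) = 3
G(19) = mex({0, 1, 3, 4, 5, 7}) = 2
G(20) = mex({0, 2, 3, 4, 5, 6, 7}) = 1
G(21) = mex({0, 1, 2, 3, 5, 6, 7}) = 4
G(22) = mex({0, 1, 2, 3, 4, 5, 7}) = 6
G(23) = mex({0, 1, 2, 3, 4, 5, 6}) = 7
G(24) = mex({0, 1, 2, 3, 5, 6, 7}) = 4
G(25) = mex({0, 2, 3, 4, 6, 7}) = 1
G(26) = mex({0, 1, 3, 4, 5, 6, 7}) = 2
G(27) = mex({0, 1, 2, 3, 4, 5, 6, 7}) = 8
G(28) = mex({0, 1, 2, 3, 4, 6, 7, 8}) = 5
G(29) = mex({0, 1, 2, 3, 5, 6, 7, 8, 9}) = 4
G(30) = mex({0, 1, 2, 3, 4, 5, 6, 9, 10}) = 7
G(31) = mex({0, 1, 3, 4, 5, 7, 10, 11}) = 2
G(32) = mex({0, 2, 3, 4, 5, 6, 7, 9, 11}) = 1
G(33) = mex({0, 1, 2, 3, 4, 5, 6, 7, 9, 12}) = 8
G(34) = mex({0, 1, 2, 3, 4, 5, 7, 8, 11, 12}) = 6
G(35) = mex({0, 1, 2, 3, 4, 5, 6, 8, 9, 10, 11}) = 7
G(36) = mex({0, 1, 2, 3, 5, 6, 7, 9, 10}) = 4
G(37) = mex({0, 2, 3, 4, 6, 7, 9, 10, 11, 12}) = 1
Therefore G(37) = 1.

1


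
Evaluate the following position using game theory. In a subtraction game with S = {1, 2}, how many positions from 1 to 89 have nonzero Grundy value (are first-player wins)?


Subtraction set S = {1, 2}, so G(n) = n mod 3.
G(n) = 0 when n is a multiple of 3.
Multiples of 3 in [1, 89]: 29
N-positions (nonzero Grundy) = 89 - 29 = 60

60


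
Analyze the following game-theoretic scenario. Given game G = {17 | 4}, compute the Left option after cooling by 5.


Original game: {17 | 4} (a switch {a | b} with a > b).
Cooling by t (for t below the temperature (a - b)/2 = 13/2) taxes each move by t: {a | b} cooled by t is {a - t | b + t}.
Cooling amount: t = 5
Cooled Left option: 17 - 5 = 12
Cooled Right option: 4 + 5 = 9
Cooled game: {12 | 9}
Left option = 12

12


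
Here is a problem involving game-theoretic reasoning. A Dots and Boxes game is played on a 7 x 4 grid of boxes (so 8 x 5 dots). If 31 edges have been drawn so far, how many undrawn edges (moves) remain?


Grid: 7 x 4 boxes, i.e. 8 rows and 5 columns of dots.
Horizontal edges: (rows + 1) * cols = 8 * 4 = 32
Vertical edges: rows * (cols + 1) = 7 * 5 = 35
Total edges: 32 + 35 = 67
Edges drawn: 31
Remaining: 67 - 31 = 36

36


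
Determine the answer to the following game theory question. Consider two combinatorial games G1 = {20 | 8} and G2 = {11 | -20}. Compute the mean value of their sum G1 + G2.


G1 = {20 | 8}, G2 = {11 | -20}
Each is a switch {a | b} with numbers a > b; its mean value is (a + b)/2, and mean value is additive over game sums: m(G1 + G2) = m(G1) + m(G2).
Mean of G1 = (20 + (8))/2 = 28/2 = 14
Mean of G2 = (11 + (-20))/2 = -9/2 = -9/2
Mean of G1 + G2 = 14 + -9/2 = 19/2

19/2


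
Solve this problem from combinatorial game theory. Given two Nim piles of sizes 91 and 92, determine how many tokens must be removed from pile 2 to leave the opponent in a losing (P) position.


Piles: 91 and 92
Current XOR: 91 XOR 92 = 7 (non-zero, so this is an N-position).
To make the XOR zero, we need to find a move that balances the piles.
For pile 2 (size 92): target = 92 XOR 7 = 91
We reduce pile 2 from 92 to 91.
Tokens removed: 92 - 91 = 1
Verification: 91 XOR 91 = 0

1


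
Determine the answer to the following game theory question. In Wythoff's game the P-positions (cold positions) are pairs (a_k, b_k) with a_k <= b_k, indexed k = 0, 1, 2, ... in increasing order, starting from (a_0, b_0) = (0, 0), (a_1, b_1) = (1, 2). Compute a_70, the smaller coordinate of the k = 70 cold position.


By Wythoff's theorem, a_k = floor(k * phi) and b_k = floor(k * phi^2) = a_k + k, where phi = (1 + sqrt(5))/2 is the golden ratio.
phi = (1 + sqrt(5))/2 = 1.618034
k = 70
k * phi = 70 * 1.618034 = 113.262379
a_70 = floor(k * phi) = 113

113


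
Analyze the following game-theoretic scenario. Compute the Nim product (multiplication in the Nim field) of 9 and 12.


Nim multiplication is bilinear over XOR: (u XOR v) * w = (u*w) XOR (v*w).
So we split each operand into its bit components and XOR the pairwise Nim products.
9 = 1 + 8 (as XOR of powers of 2).
12 = 4 + 8 (as XOR of powers of 2).
Using the standard Nim-product table on single bits:
  2*2 = 3,   2*4 = 8,   2*8 = 12,
  4*4 = 6,   4*8 = 11,  8*8 = 13,
and  1*x = x (identity), k*l = l*k (commutative).
Pairwise Nim products:
  1 * 4 = 4
  1 * 8 = 8
  8 * 4 = 11
  8 * 8 = 13
XOR them: 4 XOR 8 XOR 11 XOR 13 = 10.
Result: 9 * 12 = 10 (in Nim).

10


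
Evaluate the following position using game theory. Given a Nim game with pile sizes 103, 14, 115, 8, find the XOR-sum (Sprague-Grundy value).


We need the XOR (exclusive or) of all pile sizes.
After XOR-ing pile 1 (size 103): 0 XOR 103 = 103
After XOR-ing pile 2 (size 14): 103 XOR 14 = 105
After XOR-ing pile 3 (size 115): 105 XOR 115 = 26
After XOR-ing pile 4 (size 8): 26 XOR 8 = 18
The Nim-value of this position is 18.

18


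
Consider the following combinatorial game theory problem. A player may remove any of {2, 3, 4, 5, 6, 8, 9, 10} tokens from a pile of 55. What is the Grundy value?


The subtraction set is S = {2, 3, 4, 5, 6, 8, 9, 10}.
G(k) = mex{ G(k - s) : s in S, s <= k }. We compute iteratively: G(0) = 0.
G(1) = mex({}) = 0
G(2) = mex({0}) = 1
G(3) = mex({0}) = 1
G(4) = mex({0, 1}) = 2
G(5) = mex({0, 1}) = 2
G(6) = mex({0, 1, 2}) = 3
G(7) = mex({0, 1, 2}) = 3
G(8) = mex({0, 1, 2, 3}) = 4
G(9) = mex({0, 1, 2, 3}) = 4
G(10) = mex({0, 1, 2, 3, 4}) = 5
G(11) = mex({0, 1, 2, 3, 4}) = 5
G(12) = mex({1, 2, 3, 4, 5}) = 0
G(13) = mex({1, 2, 3, 4, 5}) = 0
G(14) = mex({0, 2, 3, 4, 5}) = 1
G(15) = mex({0, 2, 3, 4, 5}) = 1
G(16) = mex({0, 1, 3, 4, 5}) = 2
G(17) = mex({0, 1, 3, 4, 5}) = 2
G(18) = mex({0, 1, 2, 4, 5}) = 3
G(19) = mex({0, 1, 2, 4, 5}) = 3
G(20) = mex({0, 1, 2, 3, 5}) = 4
G(21) = mex({0, 1, 2, 3, 5}) = 4
Observe that G(12)..G(21) = 0, 0, 1, 1, 2, 2, 3, 3, 4, 4 repeats G(0)..G(9) = 0, 0, 1, 1, 2, 2, 3, 3, 4, 4.
For k >= max(S) = 10, G(k) is determined by the previous 10 values G(k-10)..G(k-1); a window of 10 consecutive values has recurred shifted by 12, so by induction G(k + 12) = G(k) for all k >= 0: the sequence is periodic from the start with period 12.
One period: G(0..11) = 0, 0, 1, 1, 2, 2, 3, 3, 4, 4, 5, 5.
55 mod 12 = 7, so G(55) = G(7) = 3.

3


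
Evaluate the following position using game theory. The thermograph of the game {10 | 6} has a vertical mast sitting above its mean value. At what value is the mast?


Game = {10 | 6}, a switch {a | b} with numbers a > b.
Its thermograph has left wall a - t and right wall b + t, which meet at t = (a - b)/2, where both equal (a + b)/2. So the mast (mean value) is at (a + b)/2.
Mean = (10 + (6))/2 = 16/2 = 8

8


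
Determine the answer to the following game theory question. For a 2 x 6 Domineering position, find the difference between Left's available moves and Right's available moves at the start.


Board is 2 x 6 (rows x cols).
Left (vertical) placements: (rows-1) * cols = 1 * 6 = 6
Right (horizontal) placements: rows * (cols-1) = 2 * 5 = 10
Advantage = Left - Right = 6 - 10 = -4

-4


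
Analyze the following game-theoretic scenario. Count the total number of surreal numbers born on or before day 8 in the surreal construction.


Day 0: {|} = 0 is born. Count = 1.
Day n: the number of surreal numbers born by day n is 2^(n+1) - 1.
By day 0: 2^1 - 1 = 1
By day 1: 2^2 - 1 = 3
By day 2: 2^3 - 1 = 7
By day 3: 2^4 - 1 = 15
By day 4: 2^5 - 1 = 31
By day 5: 2^6 - 1 = 63
By day 6: 2^7 - 1 = 127
By day 7: 2^8 - 1 = 255
By day 8: 2^9 - 1 = 511
By day 8: 511 surreal numbers.

511


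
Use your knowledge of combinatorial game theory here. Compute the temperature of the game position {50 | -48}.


The game is {50 | -48}, a switch {a | b} with numbers a > b.
Cooling {a | b} by t gives {a - t | b + t}, which stops being hot when a - t = b + t, i.e. at t = (a - b)/2. So the temperature of a switch is (a - b)/2.
Temperature = (Left option - Right option) / 2
= (50 - (-48)) / 2
= 98 / 2
= 49

49


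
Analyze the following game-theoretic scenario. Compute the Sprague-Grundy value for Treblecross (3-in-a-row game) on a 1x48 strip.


Treblecross: place X on empty cells; 3-in-a-row wins.
Playing within two cells of an existing X lets the opponent win at once, so sensible play treats the cells i-2..i+2 around each X as dead. The player left with no safe cell loses, so this is a normal-play take-away game on strips of safe cells.
Placing X at cell i (0-indexed) of a strip of k safe cells leaves independent strips of sizes max(0, i-2) and max(0, k-i-3). Hence G(k) = mex{ G(max(0,i-2)) XOR G(max(0,k-i-3)) : 0 <= i < k }, with G(0) = 0.
G(1): splits (0,0):0^0=0 -> mex({0}) = 1
G(2): splits (0,0):0^0=0 -> mex({0}) = 1
G(3): splits (0,0):0^0=0 -> mex({0}) = 1
G(4): splits (0,1):0^1=1 (0,0):0^0=0 -> mex({0, 1}) = 2
G(5): splits (0,2):0^1=1 (0,1):0^1=1 (0,0):0^0=0 -> mex({0, 1}) = 2
G(6) = mex({1}) = 0
G(7) = mex({0, 1, 2}) = 3
G(8) = mex({0, 1, 2}) = 3
G(9) = mex({0, 2}) = 1
G(10) = mex({0, 2, 3}) = 1
G(11) = mex({0, 3}) = 1
G(12) = mex({1, 3}) = 0
G(13) = mex({0, 1, 2, 3}) = 4
G(14) = mex({0, 1, 2}) = 3
G(15) = mex({0, 1, 2}) = 3
G(16) = mex({0, 1, 2, 4}) = 3
G(17) = mex({0, 1, 3, 4}) = 2
G(18) = mex({0, 1, 3, 4}) = 2
G(19) = mex({0, 1, 3, 5}) = 2
G(20) = mex({0, 1, 2, 3, 5}) = 4
G(21) = mex({0, 1, 2, 3, 5}) = 4
G(22) = mex({1, 2, 6}) = 0
G(23) = mex({0, 1, 2, 3, 4, 6}) = 5
G(24) = mex({0, 1, 2, 3, 4}) = 5
G(25) = mex({0, 1, 3, 4, 7}) = 2
G(26) = mex({0, 1, 3, 4, 5, 7}) = 2
G(27) = mex({0, 1, 3, 5}) = 2
G(28) = mex({0, 1, 2, 5}) = 3
G(29) = mex({0, 1, 2, 4, 5, 6}) = 3
G(30) = mex({1, 2, 4, 6}) = 0
G(31) = mex({0, 1, 2, 3, 4, 6}) = 5
G(32) = mex({1, 2, 3, 4, 7}) = 0
G(33) = mex({0, 3, 7}) = 1
G(34) = mex({0, 2, 3, 5, 7}) = 1
G(35) = mex({0, 2, 3, 5, 6}) = 1
G(36) = mex({0, 1, 2, 5, 6}) = 3
G(37) = mex({0, 1, 2, 4, 5, 6}) = 3
G(38) = mex({0, 1, 2, 4}) = 3
G(39) = mex({0, 1, 2, 3, 4, 7}) = 5
G(40) = mex({0, 1, 2, 3, 4, 5, 7}) = 6
G(41) = mex({0, 1, 2, 3, 5, 7}) = 4
G(42) = mex({0, 1, 2, 3, 5, 6, 7}) = 4
G(43) = mex({0, 2, 3, 5, 6}) = 1
G(44) = mex({1, 2, 3, 4, 5, 6}) = 0
G(45) = mex({0, 1, 2, 3, 4, 6, 7}) = 5
G(46) = mex({0, 1, 2, 3, 4, 7}) = 5
G(47) = mex({0, 1, 2, 3, 4, 5, 7}) = 6
G(48) = mex({0, 1, 2, 3, 4, 5, 7}) = 6
Therefore G(48) = 6.

6


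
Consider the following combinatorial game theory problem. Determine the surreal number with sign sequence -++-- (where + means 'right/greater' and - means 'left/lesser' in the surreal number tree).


Sign expansion: -++--
Rule: track bounds (lo, hi), initially (-inf, +inf). On '+', the current value becomes lo and we move to the simplest number in (value, hi): value + 1 if hi = +inf, otherwise the midpoint (value + hi)/2. On '-', the current value becomes hi and we move to value - 1 if lo = -inf, otherwise the midpoint (lo + value)/2.
Start at 0.
Step 1: sign = -, move left. Bounds: (-inf, 0). Value = -1
Step 2: sign = +, move right. Bounds: (-1, 0). Value = -1/2
Step 3: sign = +, move right. Bounds: (-1/2, 0). Value = -1/4
Step 4: sign = -, move left. Bounds: (-1/2, -1/4). Value = -3/8
Step 5: sign = -, move left. Bounds: (-1/2, -3/8). Value = -7/16
The surreal number with sign expansion -++-- is -7/16.

-7/16


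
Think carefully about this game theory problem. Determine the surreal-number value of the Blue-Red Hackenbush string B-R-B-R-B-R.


Edges (from ground): B-R-B-R-B-R
By Berlekamp's sign-expansion rule, a Blue-Red Hackenbush stalk has the value of the surreal number whose sign sequence is the edge sequence with B -> + and R -> -.
Sign sequence: +-+-+-
Trace the sign expansion in the surreal number tree, starting from 0:
Edge 1: B (sign +) -> bounds (0, +inf), value = 1
Edge 2: R (sign -) -> bounds (0, 1), value = 1/2
Edge 3: B (sign +) -> bounds (1/2, 1), value = 3/4
Edge 4: R (sign -) -> bounds (1/2, 3/4), value = 5/8
Edge 5: B (sign +) -> bounds (5/8, 3/4), value = 11/16
Edge 6: R (sign -) -> bounds (5/8, 11/16), value = 21/32
Game value = 21/32

21/32


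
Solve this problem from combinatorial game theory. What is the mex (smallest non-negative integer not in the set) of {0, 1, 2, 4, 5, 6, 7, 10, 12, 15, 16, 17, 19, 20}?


Set = {0, 1, 2, 4, 5, 6, 7, 10, 12, 15, 16, 17, 19, 20}
0 is in the set.
1 is in the set.
2 is in the set.
3 is NOT in the set. This is the mex.
mex = 3

3


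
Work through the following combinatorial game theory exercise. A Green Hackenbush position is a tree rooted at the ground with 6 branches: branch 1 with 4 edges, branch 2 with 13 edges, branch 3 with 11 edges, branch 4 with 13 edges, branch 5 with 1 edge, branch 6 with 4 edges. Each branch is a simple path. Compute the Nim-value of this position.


The tree has 6 branches from the ground vertex.
In Green Hackenbush, the Nim-value of a simple path of length k is k.
Branch 1: length 4, Nim-value = 4
Branch 2: length 13, Nim-value = 13
Branch 3: length 11, Nim-value = 11
Branch 4: length 13, Nim-value = 13
Branch 5: length 1, Nim-value = 1
Branch 6: length 4, Nim-value = 4
Total Nim-value = XOR of all branch values:
0 XOR 4 = 4
4 XOR 13 = 9
9 XOR 11 = 2
2 XOR 13 = 15
15 XOR 1 = 14
14 XOR 4 = 10
Nim-value of the tree = 10

10


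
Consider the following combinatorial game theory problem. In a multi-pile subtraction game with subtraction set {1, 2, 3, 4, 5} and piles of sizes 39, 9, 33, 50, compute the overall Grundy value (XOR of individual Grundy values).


Subtraction set: {1, 2, 3, 4, 5}
For this subtraction set, G(n) = n mod 6 (period = max + 1 = 6).
Pile 1 (size 39): G(39) = 39 mod 6 = 3
Pile 2 (size 9): G(9) = 9 mod 6 = 3
Pile 3 (size 33): G(33) = 33 mod 6 = 3
Pile 4 (size 50): G(50) = 50 mod 6 = 2
Total Grundy value = XOR of all: 3 XOR 3 XOR 3 XOR 2 = 1

1


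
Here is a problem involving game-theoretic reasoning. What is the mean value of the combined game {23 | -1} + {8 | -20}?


G1 = {23 | -1}, G2 = {8 | -20}
Each is a switch {a | b} with numbers a > b; its mean value is (a + b)/2, and mean value is additive over game sums: m(G1 + G2) = m(G1) + m(G2).
Mean of G1 = (23 + (-1))/2 = 22/2 = 11
Mean of G2 = (8 + (-20))/2 = -12/2 = -6
Mean of G1 + G2 = 11 + -6 = 5

5


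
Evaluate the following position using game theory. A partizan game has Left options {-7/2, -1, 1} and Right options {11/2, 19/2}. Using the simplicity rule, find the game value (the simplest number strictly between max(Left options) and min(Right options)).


Left options: {-7/2, -1, 1}, max = 1
Right options: {11/2, 19/2}, min = 11/2
All options are numbers and max(Left) < min(Right), so by the simplicity theorem the value is the simplest (earliest-born) number strictly between 1 and 11/2.
Integers 2 through 5 all lie strictly between 1 and 11/2.
Among integers, the simplest (lowest birthday = smallest |n|; 0 is born on day 0, +-n on day n) is 2.
No non-integer in the interval can be simpler: if x is a non-integer in the interval, then floor(x) or ceil(x) also lies in the interval (the interval contains an integer), and both are proper prefixes of x's sign expansion, i.e. born earlier. So the game value is 2.
Game value = 2

2


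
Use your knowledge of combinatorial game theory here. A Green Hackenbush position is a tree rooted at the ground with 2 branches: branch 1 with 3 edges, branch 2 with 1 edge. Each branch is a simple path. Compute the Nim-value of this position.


The tree has 2 branches from the ground vertex.
In Green Hackenbush, the Nim-value of a simple path of length k is k.
Branch 1: length 3, Nim-value = 3
Branch 2: length 1, Nim-value = 1
Total Nim-value = XOR of all branch values:
0 XOR 3 = 3
3 XOR 1 = 2
Nim-value of the tree = 2

2


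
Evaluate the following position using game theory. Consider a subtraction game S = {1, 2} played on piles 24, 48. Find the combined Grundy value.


Subtraction set: {1, 2}
For this subtraction set, G(n) = n mod 3 (period = max + 1 = 3).
Pile 1 (size 24): G(24) = 24 mod 3 = 0
Pile 2 (size 48): G(48) = 48 mod 3 = 0
Total Grundy value = XOR of all: 0 XOR 0 = 0

0


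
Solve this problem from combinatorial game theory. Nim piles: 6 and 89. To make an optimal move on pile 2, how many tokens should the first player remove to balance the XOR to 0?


Piles: 6 and 89
Current XOR: 6 XOR 89 = 95 (non-zero, so this is an N-position).
To make the XOR zero, we need to find a move that balances the piles.
For pile 2 (size 89): target = 89 XOR 95 = 6
We reduce pile 2 from 89 to 6.
Tokens removed: 89 - 6 = 83
Verification: 6 XOR 6 = 0

83


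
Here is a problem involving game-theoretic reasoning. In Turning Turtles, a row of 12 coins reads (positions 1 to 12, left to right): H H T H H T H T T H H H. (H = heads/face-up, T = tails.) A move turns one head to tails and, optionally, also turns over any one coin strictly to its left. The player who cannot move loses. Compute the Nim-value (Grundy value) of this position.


Coins: H H T H H T H T T H H H
Key fact: a single head at position k behaves exactly like a Nim heap of size k (turning it to T and optionally flipping a coin at j < k corresponds to moving the heap from k to j, or to 0), and heads combine as a disjunctive sum (two heads at the same place would cancel, matching j XOR j = 0). So the Nim-value is the XOR of the 1-indexed positions of the heads.
Face-up positions (1-indexed): [1, 2, 4, 5, 7, 10, 11, 12]
XOR 0 with 1: 0 XOR 1 = 1
XOR 1 with 2: 1 XOR 2 = 3
XOR 3 with 4: 3 XOR 4 = 7
XOR 7 with 5: 7 XOR 5 = 2
XOR 2 with 7: 2 XOR 7 = 5
XOR 5 with 10: 5 XOR 10 = 15
XOR 15 with 11: 15 XOR 11 = 4
XOR 4 with 12: 4 XOR 12 = 8
Nim-value = 8

8


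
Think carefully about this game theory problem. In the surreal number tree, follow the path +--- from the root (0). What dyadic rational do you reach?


Sign expansion: +---
Rule: track bounds (lo, hi), initially (-inf, +inf). On '+', the current value becomes lo and we move to the simplest number in (value, hi): value + 1 if hi = +inf, otherwise the midpoint (value + hi)/2. On '-', the current value becomes hi and we move to value - 1 if lo = -inf, otherwise the midpoint (lo + value)/2.
Start at 0.
Step 1: sign = +, move right. Bounds: (0, +inf). Value = 1
Step 2: sign = -, move left. Bounds: (0, 1). Value = 1/2
Step 3: sign = -, move left. Bounds: (0, 1/2). Value = 1/4
Step 4: sign = -, move left. Bounds: (0, 1/4). Value = 1/8
The surreal number with sign expansion +--- is 1/8.

1/8


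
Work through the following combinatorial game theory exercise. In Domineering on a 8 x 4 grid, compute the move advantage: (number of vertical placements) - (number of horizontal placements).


Board is 8 x 4 (rows x cols).
Left (vertical) placements: (rows-1) * cols = 7 * 4 = 28
Right (horizontal) placements: rows * (cols-1) = 8 * 3 = 24
Advantage = Left - Right = 28 - 24 = 4

4


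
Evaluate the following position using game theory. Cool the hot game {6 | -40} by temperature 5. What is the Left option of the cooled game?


Original game: {6 | -40} (a switch {a | b} with a > b).
Cooling by t (for t below the temperature (a - b)/2 = 23) taxes each move by t: {a | b} cooled by t is {a - t | b + t}.
Cooling amount: t = 5
Cooled Left option: 6 - 5 = 1
Cooled Right option: -40 + 5 = -35
Cooled game: {1 | -35}
Left option = 1

1


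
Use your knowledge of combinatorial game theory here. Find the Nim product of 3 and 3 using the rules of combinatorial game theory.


Nim multiplication is bilinear over XOR: (u XOR v) * w = (u*w) XOR (v*w).
So we split each operand into its bit components and XOR the pairwise Nim products.
3 = 1 + 2 (as XOR of powers of 2).
3 = 1 + 2 (as XOR of powers of 2).
Using the standard Nim-product table on single bits:
  2*2 = 3,   2*4 = 8,   2*8 = 12,
  4*4 = 6,   4*8 = 11,  8*8 = 13,
and  1*x = x (identity), k*l = l*k (commutative).
Pairwise Nim products:
  1 * 1 = 1
  1 * 2 = 2
  2 * 1 = 2
  2 * 2 = 3
XOR them: 1 XOR 2 XOR 2 XOR 3 = 2.
Result: 3 * 3 = 2 (in Nim).

2


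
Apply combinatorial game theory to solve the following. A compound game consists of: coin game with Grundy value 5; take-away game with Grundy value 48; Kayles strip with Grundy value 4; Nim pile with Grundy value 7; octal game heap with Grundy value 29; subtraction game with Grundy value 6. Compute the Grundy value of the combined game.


By the Sprague-Grundy theorem, the Grundy value of a sum of games is the XOR of individual Grundy values.
coin game: Grundy value = 5. Running XOR: 0 XOR 5 = 5
take-away game: Grundy value = 48. Running XOR: 5 XOR 48 = 53
Kayles strip: Grundy value = 4. Running XOR: 53 XOR 4 = 49
Nim pile: Grundy value = 7. Running XOR: 49 XOR 7 = 54
octal game heap: Grundy value = 29. Running XOR: 54 XOR 29 = 43
subtraction game: Grundy value = 6. Running XOR: 43 XOR 6 = 45
The combined Grundy value is 45.

45


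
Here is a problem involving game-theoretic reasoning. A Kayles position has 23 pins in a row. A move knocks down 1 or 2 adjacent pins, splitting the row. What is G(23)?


Kayles: a move removes 1 or 2 adjacent pins from a contiguous row.
Removing pins from a row of k leaves two independent rows (a, b) with a + b = k - 1 (one pin) or a + b = k - 2 (two pins); an end removal gives a = 0.
By Sprague-Grundy, G(k) = mex{ G(a) XOR G(b) } over all these splits. G(0) = 0.
G(1): splits (0,0):0^0=0 -> mex({0}) = 1
G(2): splits (0,1):0^1=1 (0,0):0^0=0 -> mex({0, 1}) = 2
G(3): splits (0,2):0^2=2 (1,1):1^1=0 (0,1):0^1=1 -> mex({0, 1, 2}) = 3
G(4): splits (0,3):0^3=3 (1,2):1^2=3 (0,2):0^2=2 (1,1):1^1=0 -> mex({0, 2, 3}) = 1
G(5): splits (0,4):0^1=1 (1,3):1^3=2 (2,2):2^2=0 (0,3):0^3=3 (1,2):1^2=3 -> mex({0, 1, 2, 3}) = 4
G(6) = mex({0, 1, 2, 4}) = 3
G(7) = mex({0, 1, 3, 4, 5}) = 2
G(8) = mex({0, 2, 3, 5, 6}) = 1
G(9) = mex({0, 1, 2, 3, 6, 7}) = 4
G(10) = mex({0, 1, 3, 4, 5, 7}) = 2
G(11) = mex({0, 1, 2, 3, 4, 5}) = 6
G(12) = mex({0, 1, 2, 3, 5, 6, 7}) = 4
G(13) = mex({0, 2, 3, 4, 6, 7}) = 1
G(14) = mex({0, 1, 4, 5, 6, 7}) = 2
G(15) = mex({0, 1, 2, 3, 4, 5, 6}) = 7
G(16) = mex({0, 2, 3, 5, 6, 7}) = 1
G(17) = mex({0, 1, 2, 3, 5, 6, 7}) = 4
G(18) = mex({0, 1, 2, 4, 5, 6}) = 3
G(19) = mex({0, 1, 3, 4, 5, 7}) = 2
G(20) = mex({0, 2, 3, 4, 5, 6, 7}) = 1
G(21) = mex({0, 1, 2, 3, 5, 6, 7}) = 4
G(22) = mex({0, 1, 2, 3, 4, 5, 7}) = 6
G(23) = mex({0, 1, 2, 3, 4, 5, 6}) = 7
Therefore G(23) = 7.

7


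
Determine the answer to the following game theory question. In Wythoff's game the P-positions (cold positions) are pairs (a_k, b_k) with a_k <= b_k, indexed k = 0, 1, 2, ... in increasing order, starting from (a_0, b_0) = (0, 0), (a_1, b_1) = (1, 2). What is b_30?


By Wythoff's theorem, a_k = floor(k * phi) and b_k = floor(k * phi^2) = a_k + k, where phi = (1 + sqrt(5))/2 is the golden ratio.
phi = (1 + sqrt(5))/2 = 1.618034
phi^2 = phi + 1 = 2.618034
k = 30
k * phi^2 = 30 * 2.618034 = 78.541020
b_30 = floor(k * phi^2) = 78 (check: a_30 + k = 48 + 30 = 78)

78


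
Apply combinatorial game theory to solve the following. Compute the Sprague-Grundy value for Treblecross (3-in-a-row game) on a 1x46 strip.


Treblecross: place X on empty cells; 3-in-a-row wins.
Playing within two cells of an existing X lets the opponent win at once, so sensible play treats the cells i-2..i+2 around each X as dead. The player left with no safe cell loses, so this is a normal-play take-away game on strips of safe cells.
Placing X at cell i (0-indexed) of a strip of k safe cells leaves independent strips of sizes max(0, i-2) and max(0, k-i-3). Hence G(k) = mex{ G(max(0,i-2)) XOR G(max(0,k-i-3)) : 0 <= i < k }, with G(0) = 0.
G(1): splits (0,0):0^0=0 -> mex({0}) = 1
G(2): splits (0,0):0^0=0 -> mex({0}) = 1
G(3): splits (0,0):0^0=0 -> mex({0}) = 1
G(4): splits (0,1):0^1=1 (0,0):0^0=0 -> mex({0, 1}) = 2
G(5): splits (0,2):0^1=1 (0,1):0^1=1 (0,0):0^0=0 -> mex({0, 1}) = 2
G(6) = mex({1}) = 0
G(7) = mex({0, 1, 2}) = 3
G(8) = mex({0, 1, 2}) = 3
G(9) = mex({0, 2}) = 1
G(10) = mex({0, 2, 3}) = 1
G(11) = mex({0, 3}) = 1
G(12) = mex({1, 3}) = 0
G(13) = mex({0, 1, 2, 3}) = 4
G(14) = mex({0, 1, 2}) = 3
G(15) = mex({0, 1, 2}) = 3
G(16) = mex({0, 1, 2, 4}) = 3
G(17) = mex({0, 1, 3, 4}) = 2
G(18) = mex({0, 1, 3, 4}) = 2
G(19) = mex({0, 1, 3, 5}) = 2
G(20) = mex({0, 1, 2, 3, 5}) = 4
G(21) = mex({0, 1, 2, 3, 5}) = 4
G(22) = mex({1, 2, 6}) = 0
G(23) = mex({0, 1, 2, 3, 4, 6}) = 5
G(24) = mex({0, 1, 2, 3, 4}) = 5
G(25) = mex({0, 1, 3, 4, 7}) = 2
G(26) = mex({0, 1, 3, 4, 5, 7}) = 2
G(27) = mex({0, 1, 3, 5}) = 2
G(28) = mex({0, 1, 2, 5}) = 3
G(29) = mex({0, 1, 2, 4, 5, 6}) = 3
G(30) = mex({1, 2, 4, 6}) = 0
G(31) = mex({0, 1, 2, 3, 4, 6}) = 5
G(32) = mex({1, 2, 3, 4, 7}) = 0
G(33) = mex({0, 3, 7}) = 1
G(34) = mex({0, 2, 3, 5, 7}) = 1
G(35) = mex({0, 2, 3, 5, 6}) = 1
G(36) = mex({0, 1, 2, 5, 6}) = 3
G(37) = mex({0, 1, 2, 4, 5, 6}) = 3
G(38) = mex({0, 1, 2, 4}) = 3
G(39) = mex({0, 1, 2, 3, 4, 7}) = 5
G(40) = mex({0, 1, 2, 3, 4, 5, 7}) = 6
G(41) = mex({0, 1, 2, 3, 5, 7}) = 4
G(42) = mex({0, 1, 2, 3, 5, 6, 7}) = 4
G(43) = mex({0, 2, 3, 5, 6}) = 1
G(44) = mex({1, 2, 3, 4, 5, 6}) = 0
G(45) = mex({0, 1, 2, 3, 4, 6, 7}) = 5
G(46) = mex({0, 1, 2, 3, 4, 7}) = 5
Therefore G(46) = 5.

5


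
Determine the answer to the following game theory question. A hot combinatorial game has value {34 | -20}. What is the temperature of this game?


The game is {34 | -20}, a switch {a | b} with numbers a > b.
Cooling {a | b} by t gives {a - t | b + t}, which stops being hot when a - t = b + t, i.e. at t = (a - b)/2. So the temperature of a switch is (a - b)/2.
Temperature = (Left option - Right option) / 2
= (34 - (-20)) / 2
= 54 / 2
= 27

27


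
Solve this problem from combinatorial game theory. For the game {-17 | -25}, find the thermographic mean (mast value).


Game = {-17 | -25}, a switch {a | b} with numbers a > b.
Its thermograph has left wall a - t and right wall b + t, which meet at t = (a - b)/2, where both equal (a + b)/2. So the mast (mean value) is at (a + b)/2.
Mean = (-17 + (-25))/2 = -42/2 = -21

-21


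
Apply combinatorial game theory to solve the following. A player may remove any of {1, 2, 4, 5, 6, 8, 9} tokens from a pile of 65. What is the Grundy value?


The subtraction set is S = {1, 2, 4, 5, 6, 8, 9}.
G(k) = mex{ G(k - s) : s in S, s <= k }. We compute iteratively: G(0) = 0.
G(1) = mex({0}) = 1
G(2) = mex({0, 1}) = 2
G(3) = mex({1, 2}) = 0
G(4) = mex({0, 2}) = 1
G(5) = mex({0, 1}) = 2
G(6) = mex({0, 1, 2}) = 3
G(7) = mex({0, 1, 2, 3}) = 4
G(8) = mex({0, 1, 2, 3, 4}) = 5
G(9) = mex({0, 1, 2, 4, 5}) = 3
G(10) = mex({1, 2, 3, 5}) = 0
G(11) = mex({0, 2, 3, 4}) = 1
G(12) = mex({0, 1, 3, 4, 5}) = 2
G(13) = mex({1, 2, 3, 4, 5}) = 0
G(14) = mex({0, 2, 3, 5}) = 1
G(15) = mex({0, 1, 3, 4}) = 2
G(16) = mex({0, 1, 2, 4, 5}) = 3
G(17) = mex({0, 1, 2, 3, 5}) = 4
G(18) = mex({0, 1, 2, 3, 4}) = 5
Observe that G(10)..G(18) = 0, 1, 2, 0, 1, 2, 3, 4, 5 repeats G(0)..G(8) = 0, 1, 2, 0, 1, 2, 3, 4, 5.
For k >= max(S) = 9, G(k) is determined by the previous 9 values G(k-9)..G(k-1); a window of 9 consecutive values has recurred shifted by 10, so by induction G(k + 10) = G(k) for all k >= 0: the sequence is periodic from the start with period 10.
One period: G(0..9) = 0, 1, 2, 0, 1, 2, 3, 4, 5, 3.
65 mod 10 = 5, so G(65) = G(5) = 2.

2


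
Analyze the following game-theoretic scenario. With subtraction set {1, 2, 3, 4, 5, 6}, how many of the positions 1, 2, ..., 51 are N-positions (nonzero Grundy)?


Subtraction set S = {1, 2, 3, 4, 5, 6}, so G(n) = n mod 7.
G(n) = 0 when n is a multiple of 7.
Multiples of 7 in [1, 51]: 7
N-positions (nonzero Grundy) = 51 - 7 = 44

44


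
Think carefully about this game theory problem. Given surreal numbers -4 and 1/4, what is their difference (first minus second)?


x = -4, y = 1/4
Converting to common denominator: 4
x = -16/4, y = 1/4
x - y = -4 - 1/4 = -17/4

-17/4


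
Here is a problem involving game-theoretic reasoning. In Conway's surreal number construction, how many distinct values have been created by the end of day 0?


Day 0: {|} = 0 is born. Count = 1.
Day n: the number of surreal numbers born by day n is 2^(n+1) - 1.
By day 0: 2^1 - 1 = 1
By day 0: 1 surreal numbers.

1


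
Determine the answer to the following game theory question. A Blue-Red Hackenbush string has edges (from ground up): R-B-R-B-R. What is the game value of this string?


Edges (from ground): R-B-R-B-R
By Berlekamp's sign-expansion rule, a Blue-Red Hackenbush stalk has the value of the surreal number whose sign sequence is the edge sequence with B -> + and R -> -.
Sign sequence: -+-+-
Trace the sign expansion in the surreal number tree, starting from 0:
Edge 1: R (sign -) -> bounds (-inf, 0), value = -1
Edge 2: B (sign +) -> bounds (-1, 0), value = -1/2
Edge 3: R (sign -) -> bounds (-1, -1/2), value = -3/4
Edge 4: B (sign +) -> bounds (-3/4, -1/2), value = -5/8
Edge 5: R (sign -) -> bounds (-3/4, -5/8), value = -11/16
Game value = -11/16

-11/16


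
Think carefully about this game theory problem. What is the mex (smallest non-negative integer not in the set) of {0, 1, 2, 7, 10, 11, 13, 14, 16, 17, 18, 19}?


Set = {0, 1, 2, 7, 10, 11, 13, 14, 16, 17, 18, 19}
0 is in the set.
1 is in the set.
2 is in the set.
3 is NOT in the set. This is the mex.
mex = 3

3


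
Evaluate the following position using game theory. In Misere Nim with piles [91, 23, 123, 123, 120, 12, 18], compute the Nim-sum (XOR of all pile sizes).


We need the XOR (exclusive or) of all pile sizes.
After XOR-ing pile 1 (size 91): 0 XOR 91 = 91
After XOR-ing pile 2 (size 23): 91 XOR 23 = 76
After XOR-ing pile 3 (size 123): 76 XOR 123 = 55
After XOR-ing pile 4 (size 123): 55 XOR 123 = 76
After XOR-ing pile 5 (size 120): 76 XOR 120 = 52
After XOR-ing pile 6 (size 12): 52 XOR 12 = 56
After XOR-ing pile 7 (size 18): 56 XOR 18 = 42
The Nim-value of this position is 42.

42


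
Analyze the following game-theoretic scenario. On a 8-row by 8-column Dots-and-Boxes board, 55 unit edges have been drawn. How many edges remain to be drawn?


Grid: 8 x 8 boxes, i.e. 9 rows and 9 columns of dots.
Horizontal edges: (rows + 1) * cols = 9 * 8 = 72
Vertical edges: rows * (cols + 1) = 8 * 9 = 72
Total edges: 72 + 72 = 144
Edges drawn: 55
Remaining: 144 - 55 = 89

89


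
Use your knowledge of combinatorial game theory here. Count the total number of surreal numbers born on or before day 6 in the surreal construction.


Day 0: {|} = 0 is born. Count = 1.
Day n: the number of surreal numbers born by day n is 2^(n+1) - 1.
By day 0: 2^1 - 1 = 1
By day 1: 2^2 - 1 = 3
By day 2: 2^3 - 1 = 7
By day 3: 2^4 - 1 = 15
By day 4: 2^5 - 1 = 31
By day 5: 2^6 - 1 = 63
By day 6: 2^7 - 1 = 127
By day 6: 127 surreal numbers.

127


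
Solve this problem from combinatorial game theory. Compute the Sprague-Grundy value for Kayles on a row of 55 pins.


Kayles: a move removes 1 or 2 adjacent pins from a contiguous row.
Removing pins from a row of k leaves two independent rows (a, b) with a + b = k - 1 (one pin) or a + b = k - 2 (two pins); an end removal gives a = 0.
By Sprague-Grundy, G(k) = mex{ G(a) XOR G(b) } over all these splits. G(0) = 0.
G(1): splits (0,0):0^0=0 -> mex({0}) = 1
G(2): splits (0,1):0^1=1 (0,0):0^0=0 -> mex({0, 1}) = 2
G(3): splits (0,2):0^2=2 (1,1):1^1=0 (0,1):0^1=1 -> mex({0, 1, 2}) = 3
G(4): splits (0,3):0^3=3 (1,2):1^2=3 (0,2):0^2=2 (1,1):1^1=0 -> mex({0, 2, 3}) = 1
G(5): splits (0,4):0^1=1 (1,3):1^3=2 (2,2):2^2=0 (0,3):0^3=3 (1,2):1^2=3 -> mex({0, 1, 2, 3}) = 4
G(6) = mex({0, 1, 2, 4}) = 3
G(7) = mex({0, 1, 3, 4, 5}) = 2
G(8) = mex({0, 2, 3, 5, 6}) = 1
G(9) = mex({0, 1, 2, 3, 6, 7}) = 4
G(10) = mex({0, 1, 3, 4, 5, 7}) = 2
G(11) = mex({0, 1, 2, 3, 4, 5}) = 6
G(12) = mex({0, 1, 2, 3, 5, 6, 7}) = 4
G(13) = mex({0, 2, 3, 4, 6, 7}) = 1
G(14) = mex({0, 1, 4, 5, 6, 7}) = 2
G(15) = mex({0, 1, 2, 3, 4, 5, 6}) = 7
G(16) = mex({0, 2, 3, 5, 6, 7}) = 1
G(17) = mex({0, 1, 2, 3, 5, 6, 7}) = 4
G(18) = mex({0, 1, 2, 4, 5, 6}) = 3
G(19) = mex({0, 1, 3, 4, 5, 7}) = 2
G(20) = mex({0, 2, 3, 4, 5, 6, 7}) = 1
G(21) = mex({0, 1, 2, 3, 5, 6, 7}) = 4
G(22) = mex({0, 1, 2, 3, 4, 5, 7}) = 6
G(23) = mex({0, 1, 2, 3, 4, 5, 6}) = 7
G(24) = mex({0, 1, 2, 3, 5, 6, 7}) = 4
G(25) = mex({0, 2, 3, 4, 6, 7}) = 1
G(26) = mex({0, 1, 3, 4, 5, 6, 7}) = 2
G(27) = mex({0, 1, 2, 3, 4, 5, 6, 7}) = 8
G(28) = mex({0, 1, 2, 3, 4, 6, 7, 8}) = 5
G(29) = mex({0, 1, 2, 3, 5, 6, 7, 8, 9}) = 4
G(30) = mex({0, 1, 2, 3, 4, 5, 6, 9, 10}) = 7
G(31) = mex({0, 1, 3, 4, 5, 7, 10, 11}) = 2
G(32) = mex({0, 2, 3, 4, 5, 6, 7, 9, 11}) = 1
G(33) = mex({0, 1, 2, 3, 4, 5, 6, 7, 9, 12}) = 8
G(34) = mex({0, 1, 2, 3, 4, 5, 7, 8, 11, 12}) = 6
G(35) = mex({0, 1, 2, 3, 4, 5, 6, 8, 9, 10, 11}) = 7
G(36) = mex({0, 1, 2, 3, 5, 6, 7, 9, 10}) = 4
G(37) = mex({0, 2, 3, 4, 6, 7, 9, 10, 11, 12}) = 1
G(38) = mex({0, 1, 3, 4, 5, 6, 7, 9, 10, 11, 12}) = 2
G(39) = mex({0, 1, 2, 4, 5, 6, 7, 9, 10, 12, 14}) = 3
G(40) = mex({0, 2, 3, 4, 6, 7, 11, 12, 14}) = 1
G(41) = mex({0, 1, 2, 3, 5, 6, 7, 9, 10, 11, 12}) = 4
G(42) = mex({0, 1, 2, 3, 4, 5, 6, 9, 10}) = 7
G(43) = mex({0, 1, 3, 4, 5, 7, 9, 10, 12, 15}) = 2
G(44) = mex({0, 2, 3, 4, 5, 6, 7, 9, 10, 12, 15}) = 1
G(45) = mex({0, 1, 2, 3, 4, 5, 6, 7, 9, 10, 12, 14}) = 8
G(46) = mex({0, 1, 3, 4, 5, 7, 8, 11, 12, 14}) = 2
G(47) = mex({0, 1, 2, 3, 4, 5, 6, 8, 9, 10, 11, 12}) = 7
G(48) = mex({0, 1, 2, 3, 5, 6, 7, 9, 10}) = 4
G(49) = mex({0, 2, 3, 4, 6, 7, 9, 10, 11, 12, 15}) = 1
G(50) = mex({0, 1, 4, 5, 6, 7, 9, 11, 12, 14, 15}) = 2
G(51) = mex({0, 1, 2, 3, 4, 5, 6, 7, 9, 12, 14, 15}) = 8
G(52) = mex({0, 2, 3, 4, 5, 6, 7, 8, 11, 12, 15}) = 1
G(53) = mex({0, 1, 2, 3, 5, 6, 7, 8, 9, 10, 11, 12}) = 4
G(54) = mex({0, 1, 2, 3, 4, 5, 6, 9, 10}) = 7
G(55) = mex({0, 1, 3, 4, 5, 7, 9, 10, 11, 12}) = 2
Therefore G(55) = 2.

2


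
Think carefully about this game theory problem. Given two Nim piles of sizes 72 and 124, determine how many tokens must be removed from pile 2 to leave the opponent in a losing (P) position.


Piles: 72 and 124
Current XOR: 72 XOR 124 = 52 (non-zero, so this is an N-position).
To make the XOR zero, we need to find a move that balances the piles.
For pile 2 (size 124): target = 124 XOR 52 = 72
We reduce pile 2 from 124 to 72.
Tokens removed: 124 - 72 = 52
Verification: 72 XOR 72 = 0

52


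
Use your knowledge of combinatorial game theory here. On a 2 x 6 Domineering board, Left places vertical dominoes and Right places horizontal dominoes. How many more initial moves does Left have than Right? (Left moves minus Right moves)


Board is 2 x 6 (rows x cols).
Left (vertical) placements: (rows-1) * cols = 1 * 6 = 6
Right (horizontal) placements: rows * (cols-1) = 2 * 5 = 10
Advantage = Left - Right = 6 - 10 = -4

-4


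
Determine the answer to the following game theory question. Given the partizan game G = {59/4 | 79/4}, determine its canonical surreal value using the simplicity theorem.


Left options: {59/4}, max = 59/4
Right options: {79/4}, min = 79/4
All options are numbers and max(Left) < min(Right), so by the simplicity theorem the value is the simplest (earliest-born) number strictly between 59/4 and 79/4.
Integers 15 through 19 all lie strictly between 59/4 and 79/4.
Among integers, the simplest (lowest birthday = smallest |n|; 0 is born on day 0, +-n on day n) is 15.
No non-integer in the interval can be simpler: if x is a non-integer in the interval, then floor(x) or ceil(x) also lies in the interval (the interval contains an integer), and both are proper prefixes of x's sign expansion, i.e. born earlier. So the game value is 15.
Game value = 15

15


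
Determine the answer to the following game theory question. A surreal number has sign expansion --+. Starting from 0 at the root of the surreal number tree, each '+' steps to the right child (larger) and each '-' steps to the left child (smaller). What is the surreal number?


Sign expansion: --+
Rule: track bounds (lo, hi), initially (-inf, +inf). On '+', the current value becomes lo and we move to the simplest number in (value, hi): value + 1 if hi = +inf, otherwise the midpoint (value + hi)/2. On '-', the current value becomes hi and we move to value - 1 if lo = -inf, otherwise the midpoint (lo + value)/2.
Start at 0.
Step 1: sign = -, move left. Bounds: (-inf, 0). Value = -1
Step 2: sign = -, move left. Bounds: (-inf, -1). Value = -2
Step 3: sign = +, move right. Bounds: (-2, -1). Value = -3/2
The surreal number with sign expansion --+ is -3/2.

-3/2


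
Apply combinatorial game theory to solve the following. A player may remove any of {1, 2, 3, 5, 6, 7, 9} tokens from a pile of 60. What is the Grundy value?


The subtraction set is S = {1, 2, 3, 5, 6, 7, 9}.
G(k) = mex{ G(k - s) : s in S, s <= k }. We compute iteratively: G(0) = 0.
G(1) = mex({0}) = 1
G(2) = mex({0, 1}) = 2
G(3) = mex({0, 1, 2}) = 3
G(4) = mex({1, 2, 3}) = 0
G(5) = mex({0, 2, 3}) = 1
G(6) = mex({0, 1, 3}) = 2
G(7) = mex({0, 1, 2}) = 3
G(8) = mex({1, 2, 3}) = 0
G(9) = mex({0, 2, 3}) = 1
G(10) = mex({0, 1, 3}) = 2
G(11) = mex({0, 1, 2}) = 3
G(12) = mex({1, 2, 3}) = 0
Observe that G(4)..G(12) = 0, 1, 2, 3, 0, 1, 2, 3, 0 repeats G(0)..G(8) = 0, 1, 2, 3, 0, 1, 2, 3, 0.
For k >= max(S) = 9, G(k) is determined by the previous 9 values G(k-9)..G(k-1); a window of 9 consecutive values has recurred shifted by 4, so by induction G(k + 4) = G(k) for all k >= 0: the sequence is periodic from the start with period 4.
One period: G(0..3) = 0, 1, 2, 3.
60 mod 4 = 0, so G(60) = G(0) = 0.

0


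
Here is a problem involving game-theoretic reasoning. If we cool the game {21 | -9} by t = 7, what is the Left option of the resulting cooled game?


Original game: {21 | -9} (a switch {a | b} with a > b).
Cooling by t (for t below the temperature (a - b)/2 = 15) taxes each move by t: {a | b} cooled by t is {a - t | b + t}.
Cooling amount: t = 7
Cooled Left option: 21 - 7 = 14
Cooled Right option: -9 + 7 = -2
Cooled game: {14 | -2}
Left option = 14

14


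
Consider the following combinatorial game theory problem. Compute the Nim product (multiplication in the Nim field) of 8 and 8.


Nim multiplication is bilinear over XOR: (u XOR v) * w = (u*w) XOR (v*w).
So we split each operand into its bit components and XOR the pairwise Nim products.
8 = 8 (as XOR of powers of 2).
8 = 8 (as XOR of powers of 2).
Using the standard Nim-product table on single bits:
  2*2 = 3,   2*4 = 8,   2*8 = 12,
  4*4 = 6,   4*8 = 11,  8*8 = 13,
and  1*x = x (identity), k*l = l*k (commutative).
Pairwise Nim products:
  8 * 8 = 13
XOR them: 13 = 13.
Result: 8 * 8 = 13 (in Nim).

13


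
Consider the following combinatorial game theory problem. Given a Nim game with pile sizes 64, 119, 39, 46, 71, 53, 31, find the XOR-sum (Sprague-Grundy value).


We need the XOR (exclusive or) of all pile sizes.
After XOR-ing pile 1 (size 64): 0 XOR 64 = 64
After XOR-ing pile 2 (size 119): 64 XOR 119 = 55
After XOR-ing pile 3 (size 39): 55 XOR 39 = 16
After XOR-ing pile 4 (size 46): 16 XOR 46 = 62
After XOR-ing pile 5 (size 71): 62 XOR 71 = 121
After XOR-ing pile 6 (size 53): 121 XOR 53 = 76
After XOR-ing pile 7 (size 31): 76 XOR 31 = 83
The Nim-value of this position is 83.

83
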